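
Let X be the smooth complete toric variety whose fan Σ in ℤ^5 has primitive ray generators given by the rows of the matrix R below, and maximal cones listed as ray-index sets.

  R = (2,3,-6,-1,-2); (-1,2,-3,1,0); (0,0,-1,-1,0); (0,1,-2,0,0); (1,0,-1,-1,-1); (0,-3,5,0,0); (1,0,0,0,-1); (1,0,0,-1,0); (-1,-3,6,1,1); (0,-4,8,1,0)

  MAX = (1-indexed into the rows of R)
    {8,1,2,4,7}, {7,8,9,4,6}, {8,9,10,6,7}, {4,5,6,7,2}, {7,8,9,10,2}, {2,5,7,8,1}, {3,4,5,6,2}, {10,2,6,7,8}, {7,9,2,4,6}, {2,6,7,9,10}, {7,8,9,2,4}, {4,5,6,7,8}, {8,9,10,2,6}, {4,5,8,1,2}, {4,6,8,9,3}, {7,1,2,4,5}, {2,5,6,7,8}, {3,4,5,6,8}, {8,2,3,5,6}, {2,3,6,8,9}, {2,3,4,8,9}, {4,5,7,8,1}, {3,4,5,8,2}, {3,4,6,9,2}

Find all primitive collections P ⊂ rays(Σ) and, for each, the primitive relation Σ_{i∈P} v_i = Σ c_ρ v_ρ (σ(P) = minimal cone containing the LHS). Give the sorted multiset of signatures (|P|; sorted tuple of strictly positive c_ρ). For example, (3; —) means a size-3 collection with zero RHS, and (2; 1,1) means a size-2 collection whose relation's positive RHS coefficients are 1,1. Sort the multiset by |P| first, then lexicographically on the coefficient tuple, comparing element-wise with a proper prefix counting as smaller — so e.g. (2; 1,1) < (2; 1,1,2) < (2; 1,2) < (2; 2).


|primitive collections| = 12. Relations:

  P={1,9}:  v_{1} + v_{9} = v_{7}  ⇒ sig = (2; 1)
  P={3,7}:  v_{3} + v_{7} = v_{5}  ⇒ sig = (2; 1)
  P={5,9}:  v_{5} + v_{9} = v_{6}  ⇒ sig = (2; 1)
  P={1,6}:  v_{1} + v_{6} = v_{5} + v_{7}  ⇒ sig = (2; 1,1)
  P={4,10}:  v_{4} + v_{10} = v_{7} + v_{9}  ⇒ sig = (2; 1,1)
  P={1,3}:  v_{1} + v_{3} = v_{2} + v_{4} + 2·v_{5} + v_{8}  ⇒ sig = (2; 1,1,1,2)
  P={1,10}:  v_{1} + v_{10} = v_{2} + v_{6} + 2·v_{7} + v_{8}  ⇒ sig = (2; 1,1,1,2)
  P={5,10}:  v_{5} + v_{10} = v_{2} + 2·v_{6} + v_{7} + v_{8}  ⇒ sig = (2; 1,1,1,2)
  P={3,10}:  v_{3} + v_{10} = v_{2} + 2·v_{6} + v_{8}  ⇒ sig = (2; 1,1,2)
  P={2,4,6,8}:  v_{2} + v_{4} + v_{6} + v_{8} = 0  ⇒ sig = (4; —)
  P={2,4,5,7,8}:  v_{2} + v_{4} + v_{5} + v_{7} + v_{8} = v_{1}  ⇒ sig = (5; 1)
  P={2,6,7,8,9}:  v_{2} + v_{6} + v_{7} + v_{8} + v_{9} = v_{10}  ⇒ sig = (5; 1)

Signatures (|P|; sorted positive RHS coefficients), sorted:
    |P|=2: 9 collections, coeffs (1), (1), (1), (1,1), (1,1), (1,1,1,2), (1,1,1,2), (1,1,1,2), (1,1,2)
    |P|=4: 1 collection, coeffs ()
    |P|=5: 2 collections, coeffs (1), (1)


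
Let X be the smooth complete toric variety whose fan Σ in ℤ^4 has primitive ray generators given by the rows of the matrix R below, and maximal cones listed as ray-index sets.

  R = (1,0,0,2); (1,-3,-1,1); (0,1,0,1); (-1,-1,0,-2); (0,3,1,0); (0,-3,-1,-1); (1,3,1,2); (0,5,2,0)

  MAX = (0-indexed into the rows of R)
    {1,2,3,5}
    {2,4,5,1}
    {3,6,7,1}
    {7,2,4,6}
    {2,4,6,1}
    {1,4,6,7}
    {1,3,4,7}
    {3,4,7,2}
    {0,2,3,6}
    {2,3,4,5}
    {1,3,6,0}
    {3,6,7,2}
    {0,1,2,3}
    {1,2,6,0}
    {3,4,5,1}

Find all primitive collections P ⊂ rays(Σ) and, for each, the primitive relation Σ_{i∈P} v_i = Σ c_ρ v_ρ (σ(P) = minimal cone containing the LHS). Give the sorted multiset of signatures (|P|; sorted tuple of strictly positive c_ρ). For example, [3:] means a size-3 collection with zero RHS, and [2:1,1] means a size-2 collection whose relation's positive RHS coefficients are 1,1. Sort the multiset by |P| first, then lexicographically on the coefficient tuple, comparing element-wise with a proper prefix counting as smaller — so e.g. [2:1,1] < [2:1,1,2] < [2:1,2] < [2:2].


Primitive collections (9):

  • {0,4}:  v_{0} + v_{4} = v_{6} ; sig = [2:1]
  • {0,5}:  v_{0} + v_{5} = v_{1} ; sig = [2:1]
  • {5,6}:  v_{5} + v_{6} = v_{1} + v_{4} ; sig = [2:1,1]
  • {5,7}:  v_{5} + v_{7} = v_{1} + v_{3} + 2·v_{4} ; sig = [2:1,1,2]
  • {0,7}:  v_{0} + v_{7} = v_{3} + 2·v_{6} ; sig = [2:1,2]
  • {1,2,7}:  v_{1} + v_{2} + v_{7} = v_{6} ; sig = [3:1]
  • {3,4,6}:  v_{3} + v_{4} + v_{6} = v_{7} ; sig = [3:1]
  • {1,2,3,4}:  v_{1} + v_{2} + v_{3} + v_{4} = 0 ; sig = [4:]
  • {1,2,3,6}:  v_{1} + v_{2} + v_{3} + v_{6} = v_{0} ; sig = [4:1]

Signatures (|P|; sorted positive RHS coefficients), sorted:
{ [2:1] ×2,  [2:1,1],  [2:1,1,2],  [2:1,2],  [3:1] ×2,  [4:],  [4:1] }


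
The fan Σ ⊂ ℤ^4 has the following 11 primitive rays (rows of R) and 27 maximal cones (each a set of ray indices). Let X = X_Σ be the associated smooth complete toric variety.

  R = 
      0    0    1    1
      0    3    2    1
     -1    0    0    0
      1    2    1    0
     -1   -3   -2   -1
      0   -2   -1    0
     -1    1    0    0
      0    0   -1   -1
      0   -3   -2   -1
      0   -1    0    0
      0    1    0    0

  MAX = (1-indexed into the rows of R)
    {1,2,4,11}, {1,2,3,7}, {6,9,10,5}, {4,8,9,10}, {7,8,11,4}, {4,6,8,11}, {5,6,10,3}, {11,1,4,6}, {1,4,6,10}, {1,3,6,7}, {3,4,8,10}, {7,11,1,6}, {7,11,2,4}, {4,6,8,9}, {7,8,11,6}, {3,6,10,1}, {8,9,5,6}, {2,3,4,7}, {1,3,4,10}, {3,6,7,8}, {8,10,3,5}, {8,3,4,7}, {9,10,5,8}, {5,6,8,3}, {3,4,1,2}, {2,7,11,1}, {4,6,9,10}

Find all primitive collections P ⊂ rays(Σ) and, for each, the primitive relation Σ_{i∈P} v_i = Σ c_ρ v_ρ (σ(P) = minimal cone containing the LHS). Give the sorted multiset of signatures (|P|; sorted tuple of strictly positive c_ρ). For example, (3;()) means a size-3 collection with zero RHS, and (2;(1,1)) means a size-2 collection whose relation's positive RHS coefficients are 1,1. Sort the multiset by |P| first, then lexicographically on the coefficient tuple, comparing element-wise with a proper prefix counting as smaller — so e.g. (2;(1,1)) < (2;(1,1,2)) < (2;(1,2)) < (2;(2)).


21 collections generate NE(X_Σ); each relation:

  P = {1,8}:  v_{1} + v_{8} = 0  ⇒ sig = (2;())
  P = {2,9}:  v_{2} + v_{9} = 0  ⇒ sig = (2;())
  P = {10,11}:  v_{10} + v_{11} = 0  ⇒ sig = (2;())
  P = {2,5}:  v_{2} + v_{5} = v_{3}  ⇒ sig = (2;(1))
  P = {3,9}:  v_{3} + v_{9} = v_{5}  ⇒ sig = (2;(1))
  P = {3,11}:  v_{3} + v_{11} = v_{7}  ⇒ sig = (2;(1))
  P = {7,10}:  v_{7} + v_{10} = v_{3}  ⇒ sig = (2;(1))
  P = {1,9}:  v_{1} + v_{9} = v_{6} + v_{10}  ⇒ sig = (2;(1,1))
  P = {2,6}:  v_{2} + v_{6} = v_{1} + v_{11}  ⇒ sig = (2;(1,1))
  P = {2,8}:  v_{2} + v_{8} = v_{4} + v_{7}  ⇒ sig = (2;(1,1))
  P = {4,5}:  v_{4} + v_{5} = v_{8} + v_{10}  ⇒ sig = (2;(1,1))
  P = {9,11}:  v_{9} + v_{11} = v_{6} + v_{8}  ⇒ sig = (2;(1,1))
  P = {1,5}:  v_{1} + v_{5} = v_{3} + v_{6} + v_{10}  ⇒ sig = (2;(1,1,1))
  P = {2,10}:  v_{2} + v_{10} = v_{1} + v_{3} + v_{4}  ⇒ sig = (2;(1,1,1))
  P = {5,11}:  v_{5} + v_{11} = v_{3} + v_{6} + v_{8}  ⇒ sig = (2;(1,1,1))
  P = {7,9}:  v_{7} + v_{9} = v_{3} + v_{6} + v_{8}  ⇒ sig = (2;(1,1,1))
  P = {5,7}:  v_{5} + v_{7} = 2·v_{3} + v_{6} + v_{8}  ⇒ sig = (2;(1,1,2))
  P = {3,4,6}:  v_{3} + v_{4} + v_{6} = 0  ⇒ sig = (3;())
  P = {1,4,7}:  v_{1} + v_{4} + v_{7} = v_{2}  ⇒ sig = (3;(1))
  P = {4,6,7}:  v_{4} + v_{6} + v_{7} = v_{11}  ⇒ sig = (3;(1))
  P = {6,8,10}:  v_{6} + v_{8} + v_{10} = v_{9}  ⇒ sig = (3;(1))

Sorted signature multiset PRS(X):
    (2;())
    (2;())
    (2;())
    (2;(1))
    (2;(1))
    (2;(1))
    (2;(1))
    (2;(1,1))
    (2;(1,1))
    (2;(1,1))
    (2;(1,1))
    (2;(1,1))
    (2;(1,1,1))
    (2;(1,1,1))
    (2;(1,1,1))
    (2;(1,1,1))
    (2;(1,1,2))
    (3;())
    (3;(1))
    (3;(1))
    (3;(1))


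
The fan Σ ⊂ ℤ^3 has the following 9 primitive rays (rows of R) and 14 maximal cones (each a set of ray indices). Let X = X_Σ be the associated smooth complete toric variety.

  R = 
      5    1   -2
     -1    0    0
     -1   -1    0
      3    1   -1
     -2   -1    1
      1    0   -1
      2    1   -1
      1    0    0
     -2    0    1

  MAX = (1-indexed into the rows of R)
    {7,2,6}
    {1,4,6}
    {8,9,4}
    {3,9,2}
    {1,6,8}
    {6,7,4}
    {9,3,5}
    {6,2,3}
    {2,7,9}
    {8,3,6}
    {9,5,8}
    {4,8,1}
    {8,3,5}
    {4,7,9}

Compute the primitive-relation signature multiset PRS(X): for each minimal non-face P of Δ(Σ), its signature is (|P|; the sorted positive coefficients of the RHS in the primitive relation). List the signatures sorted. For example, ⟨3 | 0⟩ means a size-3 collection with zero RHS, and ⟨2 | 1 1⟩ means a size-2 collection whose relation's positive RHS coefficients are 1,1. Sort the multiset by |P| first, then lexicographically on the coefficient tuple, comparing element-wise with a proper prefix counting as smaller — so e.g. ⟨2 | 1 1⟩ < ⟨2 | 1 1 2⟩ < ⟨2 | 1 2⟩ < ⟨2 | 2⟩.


|primitive collections| = 17. Relations:

  P={2,8}:  v_{2} + v_{8} = 0  so sig = ⟨2 | 0⟩
  P={5,7}:  v_{5} + v_{7} = 0  so sig = ⟨2 | 0⟩
  P={1,9}:  v_{1} + v_{9} = v_{4}  so sig = ⟨2 | 1⟩
  P={2,4}:  v_{2} + v_{4} = v_{7}  so sig = ⟨2 | 1⟩
  P={3,7}:  v_{3} + v_{7} = v_{6}  so sig = ⟨2 | 1⟩
  P={4,5}:  v_{4} + v_{5} = v_{8}  so sig = ⟨2 | 1⟩
  P={5,6}:  v_{5} + v_{6} = v_{3}  so sig = ⟨2 | 1⟩
  P={6,9}:  v_{6} + v_{9} = v_{2}  so sig = ⟨2 | 1⟩
  P={7,8}:  v_{7} + v_{8} = v_{4}  so sig = ⟨2 | 1⟩
  P={1,2}:  v_{1} + v_{2} = v_{4} + v_{6}  so sig = ⟨2 | 1 1⟩
  P={2,5}:  v_{2} + v_{5} = v_{3} + v_{9}  so sig = ⟨2 | 1 1⟩
  P={3,4}:  v_{3} + v_{4} = v_{6} + v_{8}  so sig = ⟨2 | 1 1⟩
  P={1,5}:  v_{1} + v_{5} = v_{6} + 2·v_{8}  so sig = ⟨2 | 1 2⟩
  P={1,7}:  v_{1} + v_{7} = 2·v_{4} + v_{6}  so sig = ⟨2 | 1 2⟩
  P={1,3}:  v_{1} + v_{3} = 2·v_{6} + 2·v_{8}  so sig = ⟨2 | 2 2⟩
  P={3,8,9}:  v_{3} + v_{8} + v_{9} = v_{5}  so sig = ⟨3 | 1⟩
  P={4,6,8}:  v_{4} + v_{6} + v_{8} = v_{1}  so sig = ⟨3 | 1⟩

so the primitive-relation signature multiset is
    ⟨2 | 0⟩
    ⟨2 | 0⟩
    ⟨2 | 1⟩
    ⟨2 | 1⟩
    ⟨2 | 1⟩
    ⟨2 | 1⟩
    ⟨2 | 1⟩
    ⟨2 | 1⟩
    ⟨2 | 1⟩
    ⟨2 | 1 1⟩
    ⟨2 | 1 1⟩
    ⟨2 | 1 1⟩
    ⟨2 | 1 2⟩
    ⟨2 | 1 2⟩
    ⟨2 | 2 2⟩
    ⟨3 | 1⟩
    ⟨3 | 1⟩


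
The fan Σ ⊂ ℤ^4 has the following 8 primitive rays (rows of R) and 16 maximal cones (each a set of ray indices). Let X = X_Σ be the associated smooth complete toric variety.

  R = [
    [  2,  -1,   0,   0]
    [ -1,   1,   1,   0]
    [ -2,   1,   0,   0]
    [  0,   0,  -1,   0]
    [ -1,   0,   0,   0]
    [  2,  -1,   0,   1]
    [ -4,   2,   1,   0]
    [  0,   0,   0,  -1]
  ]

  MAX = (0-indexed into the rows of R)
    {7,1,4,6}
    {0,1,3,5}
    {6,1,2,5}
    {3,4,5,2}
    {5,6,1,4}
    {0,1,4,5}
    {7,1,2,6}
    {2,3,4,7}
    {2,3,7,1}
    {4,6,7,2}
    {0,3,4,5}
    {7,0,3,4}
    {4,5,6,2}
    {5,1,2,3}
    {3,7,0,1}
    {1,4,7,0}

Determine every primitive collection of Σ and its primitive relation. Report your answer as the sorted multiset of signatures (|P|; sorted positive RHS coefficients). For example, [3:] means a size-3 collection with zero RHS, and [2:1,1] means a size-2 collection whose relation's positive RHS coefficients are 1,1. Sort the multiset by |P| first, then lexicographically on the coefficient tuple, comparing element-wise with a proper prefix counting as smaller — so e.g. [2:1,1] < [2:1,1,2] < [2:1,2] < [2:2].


Primitive collections (6):

  {0,2}:  v_{0} + v_{2} = 0  ⟹  sig = [2:]
  {5,7}:  v_{5} + v_{7} = v_{0}  ⟹  sig = [2:1]
  {0,6}:  v_{0} + v_{6} = v_{1} + v_{4}  ⟹  sig = [2:1,1]
  {3,6}:  v_{3} + v_{6} = 2·v_{2}  ⟹  sig = [2:2]
  {1,2,4}:  v_{1} + v_{2} + v_{4} = v_{6}  ⟹  sig = [3:1]
  {1,3,4}:  v_{1} + v_{3} + v_{4} = v_{2}  ⟹  sig = [3:1]

Hence PRS(X_Σ) =
{ [2:],  [2:1],  [2:1,1],  [2:2],  [3:1] ×2 }


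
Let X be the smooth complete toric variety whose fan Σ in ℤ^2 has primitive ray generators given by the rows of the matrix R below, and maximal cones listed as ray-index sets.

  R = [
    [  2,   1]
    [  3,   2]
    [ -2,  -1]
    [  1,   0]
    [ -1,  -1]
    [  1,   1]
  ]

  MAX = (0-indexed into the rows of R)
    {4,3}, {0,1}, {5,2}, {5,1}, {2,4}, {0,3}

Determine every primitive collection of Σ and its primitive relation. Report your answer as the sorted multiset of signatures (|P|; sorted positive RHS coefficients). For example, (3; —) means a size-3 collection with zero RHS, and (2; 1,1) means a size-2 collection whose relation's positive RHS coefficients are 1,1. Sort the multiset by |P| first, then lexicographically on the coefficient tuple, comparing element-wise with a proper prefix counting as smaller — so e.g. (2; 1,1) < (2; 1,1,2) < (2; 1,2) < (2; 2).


Σ has 9 primitive collections:

  P = {0,2}:  v_{0} + v_{2} = 0  so sig = (2; —)
  P = {4,5}:  v_{4} + v_{5} = 0  so sig = (2; —)
  P = {0,4}:  v_{0} + v_{4} = v_{3}  so sig = (2; 1)
  P = {0,5}:  v_{0} + v_{5} = v_{1}  so sig = (2; 1)
  P = {1,2}:  v_{1} + v_{2} = v_{5}  so sig = (2; 1)
  P = {1,4}:  v_{1} + v_{4} = v_{0}  so sig = (2; 1)
  P = {2,3}:  v_{2} + v_{3} = v_{4}  so sig = (2; 1)
  P = {3,5}:  v_{3} + v_{5} = v_{0}  so sig = (2; 1)
  P = {1,3}:  v_{1} + v_{3} = 2·v_{0}  so sig = (2; 2)

so the primitive-relation signature multiset is
    |P|=2: 9 collections, coeffs (), (), (1), (1), (1), (1), (1), (1), (2)


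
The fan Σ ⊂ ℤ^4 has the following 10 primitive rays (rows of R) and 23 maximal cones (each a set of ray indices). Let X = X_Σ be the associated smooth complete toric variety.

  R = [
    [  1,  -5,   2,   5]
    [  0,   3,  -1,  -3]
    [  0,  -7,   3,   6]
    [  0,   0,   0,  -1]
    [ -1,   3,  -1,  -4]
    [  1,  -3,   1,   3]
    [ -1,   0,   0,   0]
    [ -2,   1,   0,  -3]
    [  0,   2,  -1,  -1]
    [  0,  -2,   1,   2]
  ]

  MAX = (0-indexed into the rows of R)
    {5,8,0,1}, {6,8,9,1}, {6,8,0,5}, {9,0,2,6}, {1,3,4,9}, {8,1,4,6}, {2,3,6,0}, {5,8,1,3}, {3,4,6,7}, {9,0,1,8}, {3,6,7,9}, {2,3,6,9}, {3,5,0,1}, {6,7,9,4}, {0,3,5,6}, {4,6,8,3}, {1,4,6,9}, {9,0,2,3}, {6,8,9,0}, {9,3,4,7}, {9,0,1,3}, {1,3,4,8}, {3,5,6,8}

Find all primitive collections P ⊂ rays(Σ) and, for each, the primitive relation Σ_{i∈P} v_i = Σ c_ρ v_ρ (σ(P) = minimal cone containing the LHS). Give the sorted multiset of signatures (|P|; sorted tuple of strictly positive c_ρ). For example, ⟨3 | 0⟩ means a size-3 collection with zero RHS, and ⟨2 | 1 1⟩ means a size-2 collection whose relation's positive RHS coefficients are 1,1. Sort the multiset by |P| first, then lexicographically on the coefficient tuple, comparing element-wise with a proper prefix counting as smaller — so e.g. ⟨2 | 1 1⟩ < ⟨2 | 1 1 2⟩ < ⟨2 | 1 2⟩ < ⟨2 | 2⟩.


Δ(Σ) — 10 vertices, 20 min non-faces:

  P={4,5}:  v_{4} + v_{5} = v_{3}  ⇒ sig = ⟨2 | 1⟩
  P={5,9}:  v_{5} + v_{9} = v_{0}  ⇒ sig = ⟨2 | 1⟩
  P={0,4}:  v_{0} + v_{4} = v_{3} + v_{9}  ⇒ sig = ⟨2 | 1 1⟩
  P={2,8}:  v_{2} + v_{8} = v_{0} + v_{6}  ⇒ sig = ⟨2 | 1 1⟩
  P={7,8}:  v_{7} + v_{8} = v_{4} + v_{6}  ⇒ sig = ⟨2 | 1 1⟩
  P={2,5}:  v_{2} + v_{5} = 2·v_{0} + v_{3} + v_{6}  ⇒ sig = ⟨2 | 1 1 2⟩
  P={5,7}:  v_{5} + v_{7} = 2·v_{3} + v_{6} + v_{9}  ⇒ sig = ⟨2 | 1 1 2⟩
  P={1,2}:  v_{1} + v_{2} = v_{3} + 2·v_{9}  ⇒ sig = ⟨2 | 1 2⟩
  P={1,7}:  v_{1} + v_{7} = 2·v_{4} + v_{9}  ⇒ sig = ⟨2 | 1 2⟩
  P={0,7}:  v_{0} + v_{7} = 2·v_{3} + v_{6} + 2·v_{9}  ⇒ sig = ⟨2 | 1 2 2⟩
  P={2,4}:  v_{2} + v_{4} = 2·v_{3} + v_{6} + 2·v_{9}  ⇒ sig = ⟨2 | 1 2 2⟩
  P={2,7}:  v_{2} + v_{7} = 3·v_{3} + 2·v_{6} + 3·v_{9}  ⇒ sig = ⟨2 | 2 3 3⟩
  P={1,5,6}:  v_{1} + v_{5} + v_{6} = 0  ⇒ sig = ⟨3 | 0⟩
  P={3,8,9}:  v_{3} + v_{8} + v_{9} = 0  ⇒ sig = ⟨3 | 0⟩
  P={0,1,6}:  v_{0} + v_{1} + v_{6} = v_{9}  ⇒ sig = ⟨3 | 1⟩
  P={0,3,8}:  v_{0} + v_{3} + v_{8} = v_{5}  ⇒ sig = ⟨3 | 1⟩
  P={1,3,6}:  v_{1} + v_{3} + v_{6} = v_{4}  ⇒ sig = ⟨3 | 1⟩
  P={4,8,9}:  v_{4} + v_{8} + v_{9} = v_{1} + v_{6}  ⇒ sig = ⟨3 | 1 1⟩
  P={0,3,6,9}:  v_{0} + v_{3} + v_{6} + v_{9} = v_{2}  ⇒ sig = ⟨4 | 1⟩
  P={3,4,6,9}:  v_{3} + v_{4} + v_{6} + v_{9} = v_{7}  ⇒ sig = ⟨4 | 1⟩

so the primitive-relation signature multiset is
[⟨2 | 1⟩, ⟨2 | 1⟩, ⟨2 | 1 1⟩, ⟨2 | 1 1⟩, ⟨2 | 1 1⟩, ⟨2 | 1 1 2⟩, ⟨2 | 1 1 2⟩, ⟨2 | 1 2⟩, ⟨2 | 1 2⟩, ⟨2 | 1 2 2⟩, ⟨2 | 1 2 2⟩, ⟨2 | 2 3 3⟩, ⟨3 | 0⟩, ⟨3 | 0⟩, ⟨3 | 1⟩, ⟨3 | 1⟩, ⟨3 | 1⟩, ⟨3 | 1 1⟩, ⟨4 | 1⟩, ⟨4 | 1⟩]


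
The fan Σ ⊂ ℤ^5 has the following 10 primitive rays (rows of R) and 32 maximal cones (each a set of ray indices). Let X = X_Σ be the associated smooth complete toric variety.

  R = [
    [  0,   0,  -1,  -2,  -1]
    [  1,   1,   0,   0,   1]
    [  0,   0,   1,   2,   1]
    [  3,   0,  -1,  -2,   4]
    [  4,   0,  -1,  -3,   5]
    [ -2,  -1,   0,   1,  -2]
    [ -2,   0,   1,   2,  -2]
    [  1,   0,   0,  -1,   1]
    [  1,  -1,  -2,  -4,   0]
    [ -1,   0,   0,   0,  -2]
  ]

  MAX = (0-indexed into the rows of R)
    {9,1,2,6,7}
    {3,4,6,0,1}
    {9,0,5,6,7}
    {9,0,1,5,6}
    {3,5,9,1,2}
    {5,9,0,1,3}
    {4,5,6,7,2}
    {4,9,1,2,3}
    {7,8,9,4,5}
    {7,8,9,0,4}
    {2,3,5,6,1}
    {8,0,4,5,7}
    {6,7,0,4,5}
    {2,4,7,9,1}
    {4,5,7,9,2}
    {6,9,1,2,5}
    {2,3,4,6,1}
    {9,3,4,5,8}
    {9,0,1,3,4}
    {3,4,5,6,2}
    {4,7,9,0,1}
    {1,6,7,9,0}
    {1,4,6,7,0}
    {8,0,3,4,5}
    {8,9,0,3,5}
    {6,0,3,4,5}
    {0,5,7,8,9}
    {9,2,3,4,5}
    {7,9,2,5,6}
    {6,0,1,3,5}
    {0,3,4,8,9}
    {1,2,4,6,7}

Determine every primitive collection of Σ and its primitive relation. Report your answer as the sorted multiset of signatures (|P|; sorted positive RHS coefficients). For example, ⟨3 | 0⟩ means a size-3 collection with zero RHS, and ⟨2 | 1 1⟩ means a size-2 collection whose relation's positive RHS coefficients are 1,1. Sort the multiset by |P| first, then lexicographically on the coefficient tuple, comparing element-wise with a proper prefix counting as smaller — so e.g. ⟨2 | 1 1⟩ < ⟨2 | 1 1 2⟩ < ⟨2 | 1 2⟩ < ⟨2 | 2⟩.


The 10 primitive collections of Σ (r=10, n=5):

  P={0,2}:  v_{0} + v_{2} = 0 — sig = ⟨2 | 0⟩
  P={3,7}:  v_{3} + v_{7} = v_{4} — sig = ⟨2 | 1⟩
  P={1,8}:  v_{1} + v_{8} = v_{0} + v_{3} + v_{9} — sig = ⟨2 | 1 1 1⟩
  P={2,8}:  v_{2} + v_{8} = v_{4} + v_{5} + v_{9} — sig = ⟨2 | 1 1 1⟩
  P={6,8}:  v_{6} + v_{8} = v_{0} + v_{5} + v_{7} — sig = ⟨2 | 1 1 1⟩
  P={1,5,7}:  v_{1} + v_{5} + v_{7} = 0 — sig = ⟨3 | 0⟩
  P={3,6,9}:  v_{3} + v_{6} + v_{9} = 0 — sig = ⟨3 | 0⟩
  P={1,4,5}:  v_{1} + v_{4} + v_{5} = v_{3} — sig = ⟨3 | 1⟩
  P={4,6,9}:  v_{4} + v_{6} + v_{9} = v_{7} — sig = ⟨3 | 1⟩
  P={0,4,5,9}:  v_{0} + v_{4} + v_{5} + v_{9} = v_{8} — sig = ⟨4 | 1⟩

Sorted signature multiset PRS(X):
    |P|=2: 5 collections, coeffs (), (1), (1,1,1), (1,1,1), (1,1,1)
    |P|=3: 4 collections, coeffs (), (), (1), (1)
    |P|=4: 1 collection, coeffs (1)


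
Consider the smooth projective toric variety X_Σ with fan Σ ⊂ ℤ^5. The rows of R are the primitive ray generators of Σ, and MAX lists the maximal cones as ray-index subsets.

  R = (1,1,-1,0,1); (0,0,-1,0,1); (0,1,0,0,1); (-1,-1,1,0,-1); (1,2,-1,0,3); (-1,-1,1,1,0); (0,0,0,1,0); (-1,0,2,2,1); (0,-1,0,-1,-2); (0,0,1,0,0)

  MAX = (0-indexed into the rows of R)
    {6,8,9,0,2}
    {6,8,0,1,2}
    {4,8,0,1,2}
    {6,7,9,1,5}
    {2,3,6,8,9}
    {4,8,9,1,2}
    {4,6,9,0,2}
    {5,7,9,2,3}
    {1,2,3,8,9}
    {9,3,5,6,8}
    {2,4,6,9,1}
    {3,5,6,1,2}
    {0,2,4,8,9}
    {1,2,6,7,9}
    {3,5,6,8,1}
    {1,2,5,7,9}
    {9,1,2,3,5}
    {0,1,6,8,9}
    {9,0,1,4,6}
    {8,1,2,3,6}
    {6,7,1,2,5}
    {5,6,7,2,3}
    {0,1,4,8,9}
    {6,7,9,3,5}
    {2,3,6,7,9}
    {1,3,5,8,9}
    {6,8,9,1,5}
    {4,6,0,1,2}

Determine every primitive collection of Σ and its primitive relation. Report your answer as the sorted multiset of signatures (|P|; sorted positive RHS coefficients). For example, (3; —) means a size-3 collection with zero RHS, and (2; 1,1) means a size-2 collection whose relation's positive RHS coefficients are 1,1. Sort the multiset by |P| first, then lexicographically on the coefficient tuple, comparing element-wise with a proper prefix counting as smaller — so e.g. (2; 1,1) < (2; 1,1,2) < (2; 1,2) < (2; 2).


14 collections generate NE(X_Σ); each relation:

  {0,3}:  v_{0} + v_{3} = 0  ⟹  sig = (2; —)
  {0,5}:  v_{0} + v_{5} = v_{1} + v_{6} + v_{9}  ⟹  sig = (2; 1,1,1)
  {3,4}:  v_{3} + v_{4} = v_{1} + v_{2} + v_{9}  ⟹  sig = (2; 1,1,1)
  {7,8}:  v_{7} + v_{8} = v_{3} + v_{6} + v_{9}  ⟹  sig = (2; 1,1,1)
  {0,7}:  v_{0} + v_{7} = v_{1} + v_{2} + 2·v_{6} + 2·v_{9}  ⟹  sig = (2; 1,1,2,2)
  {4,5}:  v_{4} + v_{5} = 2·v_{1} + v_{2} + v_{6} + 2·v_{9}  ⟹  sig = (2; 1,1,2,2)
  {4,7}:  v_{4} + v_{7} = 2·v_{1} + 2·v_{2} + 2·v_{6} + 3·v_{9}  ⟹  sig = (2; 2,2,2,3)
  {2,5,8}:  v_{2} + v_{5} + v_{8} = v_{3}  ⟹  sig = (3; 1)
  {4,6,8}:  v_{4} + v_{6} + v_{8} = v_{0}  ⟹  sig = (3; 1)
  {1,3,7}:  v_{1} + v_{3} + v_{7} = v_{2} + 2·v_{5}  ⟹  sig = (3; 1,2)
  {0,1,2,9}:  v_{0} + v_{1} + v_{2} + v_{9} = v_{4}  ⟹  sig = (4; 1)
  {1,3,6,9}:  v_{1} + v_{3} + v_{6} + v_{9} = v_{5}  ⟹  sig = (4; 1)
  {2,5,6,9}:  v_{2} + v_{5} + v_{6} + v_{9} = v_{7}  ⟹  sig = (4; 1)
  {1,2,6,8,9}:  v_{1} + v_{2} + v_{6} + v_{8} + v_{9} = 0  ⟹  sig = (5; —)

Signatures (|P|; sorted positive RHS coefficients), sorted:
    (2; —)
    (2; 1,1,1)
    (2; 1,1,1)
    (2; 1,1,1)
    (2; 1,1,2,2)
    (2; 1,1,2,2)
    (2; 2,2,2,3)
    (3; 1)
    (3; 1)
    (3; 1,2)
    (4; 1)
    (4; 1)
    (4; 1)
    (5; —)


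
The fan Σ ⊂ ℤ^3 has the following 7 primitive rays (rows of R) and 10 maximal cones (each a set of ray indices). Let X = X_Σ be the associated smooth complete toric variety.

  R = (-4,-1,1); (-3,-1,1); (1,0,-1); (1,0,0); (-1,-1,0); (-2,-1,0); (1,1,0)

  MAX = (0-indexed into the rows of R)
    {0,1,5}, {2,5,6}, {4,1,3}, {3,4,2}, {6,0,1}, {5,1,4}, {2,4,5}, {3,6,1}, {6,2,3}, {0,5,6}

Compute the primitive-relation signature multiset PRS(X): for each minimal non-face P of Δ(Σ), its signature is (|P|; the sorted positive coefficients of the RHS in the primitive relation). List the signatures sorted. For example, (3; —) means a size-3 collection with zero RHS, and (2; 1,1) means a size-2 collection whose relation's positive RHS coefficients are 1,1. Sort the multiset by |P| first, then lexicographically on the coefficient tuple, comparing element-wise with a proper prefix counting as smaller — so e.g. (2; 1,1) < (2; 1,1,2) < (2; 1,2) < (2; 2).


Δ(Σ) — 7 vertices, 7 min non-faces:

  P = {4,6}:  v_{4} + v_{6} = 0  →  sig = (2; —)
  P = {0,3}:  v_{0} + v_{3} = v_{1}  →  sig = (2; 1)
  P = {1,2}:  v_{1} + v_{2} = v_{5}  →  sig = (2; 1)
  P = {3,5}:  v_{3} + v_{5} = v_{4}  →  sig = (2; 1)
  P = {0,4}:  v_{0} + v_{4} = v_{1} + v_{5}  →  sig = (2; 1,1)
  P = {0,2}:  v_{0} + v_{2} = 2·v_{5} + v_{6}  →  sig = (2; 1,2)
  P = {1,5,6}:  v_{1} + v_{5} + v_{6} = v_{0}  →  sig = (3; 1)

Hence PRS(X_Σ) =
    |P|=2: 6 collections, coeffs (), (1), (1), (1), (1,1), (1,2)
    |P|=3: 1 collection, coeffs (1)


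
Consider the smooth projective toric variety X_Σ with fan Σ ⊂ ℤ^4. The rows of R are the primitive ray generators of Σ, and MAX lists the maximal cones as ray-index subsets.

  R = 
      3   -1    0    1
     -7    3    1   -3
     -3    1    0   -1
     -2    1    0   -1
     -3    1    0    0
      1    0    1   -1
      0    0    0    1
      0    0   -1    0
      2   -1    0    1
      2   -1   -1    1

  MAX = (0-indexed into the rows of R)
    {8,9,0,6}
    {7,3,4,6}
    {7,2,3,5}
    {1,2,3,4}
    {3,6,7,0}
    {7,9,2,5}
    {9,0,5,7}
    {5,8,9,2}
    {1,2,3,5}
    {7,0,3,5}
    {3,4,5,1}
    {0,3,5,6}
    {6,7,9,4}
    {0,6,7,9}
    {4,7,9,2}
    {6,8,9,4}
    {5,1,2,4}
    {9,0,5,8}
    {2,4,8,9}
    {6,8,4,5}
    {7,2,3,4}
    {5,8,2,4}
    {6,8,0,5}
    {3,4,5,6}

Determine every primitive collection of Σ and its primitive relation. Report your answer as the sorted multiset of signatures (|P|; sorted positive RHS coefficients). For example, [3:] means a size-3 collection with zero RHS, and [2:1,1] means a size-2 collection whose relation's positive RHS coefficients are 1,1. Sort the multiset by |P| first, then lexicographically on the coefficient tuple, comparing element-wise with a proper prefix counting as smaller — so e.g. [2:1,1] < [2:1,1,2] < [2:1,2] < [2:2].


|primitive collections| = 16. Relations:

  {0,2}:  v_{0} + v_{2} = 0  ⟹  sig = [2:]
  {3,8}:  v_{3} + v_{8} = 0  ⟹  sig = [2:]
  {0,4}:  v_{0} + v_{4} = v_{6}  ⟹  sig = [2:1]
  {2,6}:  v_{2} + v_{6} = v_{4}  ⟹  sig = [2:1]
  {3,9}:  v_{3} + v_{9} = v_{7}  ⟹  sig = [2:1]
  {7,8}:  v_{7} + v_{8} = v_{9}  ⟹  sig = [2:1]
  {1,9}:  v_{1} + v_{9} = v_{2} + v_{3}  ⟹  sig = [2:1,1]
  {0,1}:  v_{0} + v_{1} = v_{3} + v_{4} + v_{5}  ⟹  sig = [2:1,1,1]
  {1,8}:  v_{1} + v_{8} = v_{2} + v_{4} + v_{5}  ⟹  sig = [2:1,1,1]
  {1,6}:  v_{1} + v_{6} = v_{3} + 2·v_{4} + v_{5}  ⟹  sig = [2:1,1,2]
  {1,7}:  v_{1} + v_{7} = v_{2} + 2·v_{3}  ⟹  sig = [2:1,2]
  {4,5,9}:  v_{4} + v_{5} + v_{9} = 0  ⟹  sig = [3:]
  {4,5,7}:  v_{4} + v_{5} + v_{7} = v_{3}  ⟹  sig = [3:1]
  {5,6,9}:  v_{5} + v_{6} + v_{9} = v_{0}  ⟹  sig = [3:1]
  {5,6,7}:  v_{5} + v_{6} + v_{7} = v_{0} + v_{3}  ⟹  sig = [3:1,1]
  {2,3,4,5}:  v_{2} + v_{3} + v_{4} + v_{5} = v_{1}  ⟹  sig = [4:1]

so the primitive-relation signature multiset is
    |P|=2: 11 collections, coeffs (), (), (1), (1), (1), (1), (1,1), (1,1,1), (1,1,1), (1,1,2), (1,2)
    |P|=3: 4 collections, coeffs (), (1), (1), (1,1)
    |P|=4: 1 collection, coeffs (1)


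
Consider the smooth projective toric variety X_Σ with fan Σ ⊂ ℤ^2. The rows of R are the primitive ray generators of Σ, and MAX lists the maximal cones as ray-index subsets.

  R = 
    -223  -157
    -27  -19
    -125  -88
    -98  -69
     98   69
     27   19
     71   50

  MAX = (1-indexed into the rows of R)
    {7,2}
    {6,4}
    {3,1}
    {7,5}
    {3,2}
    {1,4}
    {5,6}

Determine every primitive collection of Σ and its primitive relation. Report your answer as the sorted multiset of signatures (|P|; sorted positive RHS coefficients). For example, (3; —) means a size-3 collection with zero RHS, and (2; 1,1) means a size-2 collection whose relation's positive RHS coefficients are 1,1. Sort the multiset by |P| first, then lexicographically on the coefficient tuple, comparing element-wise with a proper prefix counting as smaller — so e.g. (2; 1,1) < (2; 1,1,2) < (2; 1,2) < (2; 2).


Σ has 14 primitive collections:

  P = {2,6}:  v_{2} + v_{6} = 0  ⇒ sig = (2; —)
  P = {4,5}:  v_{4} + v_{5} = 0  ⇒ sig = (2; —)
  P = {1,5}:  v_{1} + v_{5} = v_{3}  ⇒ sig = (2; 1)
  P = {2,4}:  v_{2} + v_{4} = v_{3}  ⇒ sig = (2; 1)
  P = {2,5}:  v_{2} + v_{5} = v_{7}  ⇒ sig = (2; 1)
  P = {3,4}:  v_{3} + v_{4} = v_{1}  ⇒ sig = (2; 1)
  P = {3,5}:  v_{3} + v_{5} = v_{2}  ⇒ sig = (2; 1)
  P = {3,6}:  v_{3} + v_{6} = v_{4}  ⇒ sig = (2; 1)
  P = {4,7}:  v_{4} + v_{7} = v_{2}  ⇒ sig = (2; 1)
  P = {6,7}:  v_{6} + v_{7} = v_{5}  ⇒ sig = (2; 1)
  P = {1,7}:  v_{1} + v_{7} = v_{2} + v_{3}  ⇒ sig = (2; 1,1)
  P = {1,2}:  v_{1} + v_{2} = 2·v_{3}  ⇒ sig = (2; 2)
  P = {1,6}:  v_{1} + v_{6} = 2·v_{4}  ⇒ sig = (2; 2)
  P = {3,7}:  v_{3} + v_{7} = 2·v_{2}  ⇒ sig = (2; 2)

Sorted signature multiset PRS(X):
{ (2; —) ×2,  (2; 1) ×8,  (2; 1,1),  (2; 2) ×3 }


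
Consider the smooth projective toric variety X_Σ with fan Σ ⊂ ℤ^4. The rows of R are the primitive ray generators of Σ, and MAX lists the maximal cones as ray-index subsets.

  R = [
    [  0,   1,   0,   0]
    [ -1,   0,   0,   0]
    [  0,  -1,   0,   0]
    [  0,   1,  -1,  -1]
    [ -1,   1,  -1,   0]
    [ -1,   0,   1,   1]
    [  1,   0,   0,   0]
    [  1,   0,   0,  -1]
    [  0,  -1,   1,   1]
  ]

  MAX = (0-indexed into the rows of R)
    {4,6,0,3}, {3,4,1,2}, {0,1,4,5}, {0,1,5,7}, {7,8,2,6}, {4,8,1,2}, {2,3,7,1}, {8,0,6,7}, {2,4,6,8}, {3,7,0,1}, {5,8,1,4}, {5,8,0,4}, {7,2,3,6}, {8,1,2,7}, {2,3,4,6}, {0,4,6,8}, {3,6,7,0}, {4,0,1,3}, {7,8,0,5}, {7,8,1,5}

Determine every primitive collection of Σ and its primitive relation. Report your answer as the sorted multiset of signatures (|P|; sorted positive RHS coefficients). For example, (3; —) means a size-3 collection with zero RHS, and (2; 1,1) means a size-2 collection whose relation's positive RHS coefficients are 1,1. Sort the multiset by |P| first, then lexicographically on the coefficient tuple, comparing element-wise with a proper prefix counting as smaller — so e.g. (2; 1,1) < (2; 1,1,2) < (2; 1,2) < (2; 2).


Minimal non-faces — 8 found among 9 rays, 20 max cones:

  P = {0,2}:  v_{0} + v_{2} = 0  so sig = (2; —)
  P = {1,6}:  v_{1} + v_{6} = 0  so sig = (2; —)
  P = {3,8}:  v_{3} + v_{8} = 0  so sig = (2; —)
  P = {4,7}:  v_{4} + v_{7} = v_{3}  so sig = (2; 1)
  P = {2,5}:  v_{2} + v_{5} = v_{1} + v_{8}  so sig = (2; 1,1)
  P = {3,5}:  v_{3} + v_{5} = v_{0} + v_{1}  so sig = (2; 1,1)
  P = {5,6}:  v_{5} + v_{6} = v_{0} + v_{8}  so sig = (2; 1,1)
  P = {0,1,8}:  v_{0} + v_{1} + v_{8} = v_{5}  so sig = (3; 1)

Signatures (|P|; sorted positive RHS coefficients), sorted:
{ (2; —) ×3,  (2; 1),  (2; 1,1) ×3,  (3; 1) }


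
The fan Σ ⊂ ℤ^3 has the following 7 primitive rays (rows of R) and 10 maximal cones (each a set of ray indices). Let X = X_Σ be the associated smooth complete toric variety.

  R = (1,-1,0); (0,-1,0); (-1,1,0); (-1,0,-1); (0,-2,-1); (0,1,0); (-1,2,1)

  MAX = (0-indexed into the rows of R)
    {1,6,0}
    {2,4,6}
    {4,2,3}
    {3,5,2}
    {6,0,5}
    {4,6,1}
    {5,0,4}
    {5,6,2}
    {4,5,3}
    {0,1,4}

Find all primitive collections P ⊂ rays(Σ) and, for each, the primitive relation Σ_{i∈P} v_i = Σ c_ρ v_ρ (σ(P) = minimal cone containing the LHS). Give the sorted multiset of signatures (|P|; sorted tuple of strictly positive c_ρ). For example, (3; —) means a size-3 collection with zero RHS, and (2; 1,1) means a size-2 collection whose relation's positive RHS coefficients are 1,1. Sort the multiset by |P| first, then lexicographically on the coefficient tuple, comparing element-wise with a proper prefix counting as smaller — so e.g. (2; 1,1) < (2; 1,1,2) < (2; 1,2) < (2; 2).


Σ has 9 primitive collections:

  P={0,2}:  v_{0} + v_{2} = 0 ; sig = (2; —)
  P={1,5}:  v_{1} + v_{5} = 0 ; sig = (2; —)
  P={0,3}:  v_{0} + v_{3} = v_{4} + v_{5} ; sig = (2; 1,1)
  P={1,2}:  v_{1} + v_{2} = v_{4} + v_{6} ; sig = (2; 1,1)
  P={1,3}:  v_{1} + v_{3} = v_{2} + v_{4} ; sig = (2; 1,1)
  P={3,6}:  v_{3} + v_{6} = 2·v_{2} ; sig = (2; 2)
  P={0,4,6}:  v_{0} + v_{4} + v_{6} = v_{1} ; sig = (3; 1)
  P={2,4,5}:  v_{2} + v_{4} + v_{5} = v_{3} ; sig = (3; 1)
  P={4,5,6}:  v_{4} + v_{5} + v_{6} = v_{2} ; sig = (3; 1)

so the primitive-relation signature multiset is
    (2; —)
    (2; —)
    (2; 1,1)
    (2; 1,1)
    (2; 1,1)
    (2; 2)
    (3; 1)
    (3; 1)
    (3; 1)


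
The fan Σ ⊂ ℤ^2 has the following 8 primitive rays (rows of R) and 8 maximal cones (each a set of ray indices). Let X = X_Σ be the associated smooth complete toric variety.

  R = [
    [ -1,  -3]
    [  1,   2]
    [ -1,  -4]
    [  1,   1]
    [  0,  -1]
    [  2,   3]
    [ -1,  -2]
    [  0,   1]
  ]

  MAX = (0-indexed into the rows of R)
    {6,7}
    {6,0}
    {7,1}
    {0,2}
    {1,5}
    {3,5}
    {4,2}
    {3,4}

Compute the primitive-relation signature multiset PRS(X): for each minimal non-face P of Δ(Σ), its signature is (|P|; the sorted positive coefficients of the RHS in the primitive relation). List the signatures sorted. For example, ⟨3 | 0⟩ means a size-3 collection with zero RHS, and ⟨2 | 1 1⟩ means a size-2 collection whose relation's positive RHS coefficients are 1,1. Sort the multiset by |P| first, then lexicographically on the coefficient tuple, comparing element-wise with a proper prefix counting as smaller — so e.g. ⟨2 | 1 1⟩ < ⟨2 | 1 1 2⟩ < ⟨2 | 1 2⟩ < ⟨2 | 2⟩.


20 minimal non-faces of Δ(Σ) (on 8 rays):

  • {1,6}:  v_{1} + v_{6} = 0 ; sig = ⟨2 | 0⟩
  • {4,7}:  v_{4} + v_{7} = 0 ; sig = ⟨2 | 0⟩
  • {0,1}:  v_{0} + v_{1} = v_{4} ; sig = ⟨2 | 1⟩
  • {0,4}:  v_{0} + v_{4} = v_{2} ; sig = ⟨2 | 1⟩
  • {0,7}:  v_{0} + v_{7} = v_{6} ; sig = ⟨2 | 1⟩
  • {1,3}:  v_{1} + v_{3} = v_{5} ; sig = ⟨2 | 1⟩
  • {1,4}:  v_{1} + v_{4} = v_{3} ; sig = ⟨2 | 1⟩
  • {2,7}:  v_{2} + v_{7} = v_{0} ; sig = ⟨2 | 1⟩
  • {3,6}:  v_{3} + v_{6} = v_{4} ; sig = ⟨2 | 1⟩
  • {3,7}:  v_{3} + v_{7} = v_{1} ; sig = ⟨2 | 1⟩
  • {4,6}:  v_{4} + v_{6} = v_{0} ; sig = ⟨2 | 1⟩
  • {5,6}:  v_{5} + v_{6} = v_{3} ; sig = ⟨2 | 1⟩
  • {0,5}:  v_{0} + v_{5} = v_{3} + v_{4} ; sig = ⟨2 | 1 1⟩
  • {2,5}:  v_{2} + v_{5} = v_{3} + 2·v_{4} ; sig = ⟨2 | 1 2⟩
  • {0,3}:  v_{0} + v_{3} = 2·v_{4} ; sig = ⟨2 | 2⟩
  • {1,2}:  v_{1} + v_{2} = 2·v_{4} ; sig = ⟨2 | 2⟩
  • {2,6}:  v_{2} + v_{6} = 2·v_{0} ; sig = ⟨2 | 2⟩
  • {4,5}:  v_{4} + v_{5} = 2·v_{3} ; sig = ⟨2 | 2⟩
  • {5,7}:  v_{5} + v_{7} = 2·v_{1} ; sig = ⟨2 | 2⟩
  • {2,3}:  v_{2} + v_{3} = 3·v_{4} ; sig = ⟨2 | 3⟩

Hence PRS(X_Σ) =
    |P|=2: 20 collections, coeffs (), (), (1), (1), (1), (1), (1), (1), (1), (1), (1), (1), (1,1), (1,2), (2), (2), (2), (2), (2), (3)


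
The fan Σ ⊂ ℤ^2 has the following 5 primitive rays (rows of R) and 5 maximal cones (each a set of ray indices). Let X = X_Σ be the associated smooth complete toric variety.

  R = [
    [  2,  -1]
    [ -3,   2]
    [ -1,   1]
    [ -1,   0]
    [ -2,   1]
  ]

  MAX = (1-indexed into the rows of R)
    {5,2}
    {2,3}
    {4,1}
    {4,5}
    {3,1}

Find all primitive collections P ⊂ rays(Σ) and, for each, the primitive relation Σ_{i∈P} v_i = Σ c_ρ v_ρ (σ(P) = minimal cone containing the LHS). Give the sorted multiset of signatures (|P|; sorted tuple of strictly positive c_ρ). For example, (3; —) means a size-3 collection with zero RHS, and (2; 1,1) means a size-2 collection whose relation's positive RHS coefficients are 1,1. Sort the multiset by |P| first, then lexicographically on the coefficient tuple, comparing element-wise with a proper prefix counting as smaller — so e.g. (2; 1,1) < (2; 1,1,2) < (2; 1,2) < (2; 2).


5 collections generate NE(X_Σ); each relation:

  P = {1,5}:  v_{1} + v_{5} = 0  so sig = (2; —)
  P = {1,2}:  v_{1} + v_{2} = v_{3}  so sig = (2; 1)
  P = {3,4}:  v_{3} + v_{4} = v_{5}  so sig = (2; 1)
  P = {3,5}:  v_{3} + v_{5} = v_{2}  so sig = (2; 1)
  P = {2,4}:  v_{2} + v_{4} = 2·v_{5}  so sig = (2; 2)

Sorted signature multiset PRS(X):
    (2; —)
    (2; 1)
    (2; 1)
    (2; 1)
    (2; 2)


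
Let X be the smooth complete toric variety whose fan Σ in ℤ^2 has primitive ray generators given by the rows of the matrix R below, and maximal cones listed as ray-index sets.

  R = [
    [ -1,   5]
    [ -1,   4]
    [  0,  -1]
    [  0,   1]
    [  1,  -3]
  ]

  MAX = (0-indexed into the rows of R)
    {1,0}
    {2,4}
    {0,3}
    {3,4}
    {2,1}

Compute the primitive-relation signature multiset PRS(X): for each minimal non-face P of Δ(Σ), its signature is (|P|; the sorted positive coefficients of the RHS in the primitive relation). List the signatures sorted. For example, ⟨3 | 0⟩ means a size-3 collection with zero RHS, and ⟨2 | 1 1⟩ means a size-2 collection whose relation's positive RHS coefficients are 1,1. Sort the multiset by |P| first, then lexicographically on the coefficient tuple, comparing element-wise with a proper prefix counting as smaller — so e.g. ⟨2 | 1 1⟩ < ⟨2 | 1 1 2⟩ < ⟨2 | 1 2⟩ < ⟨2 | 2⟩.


5 collections generate NE(X_Σ); each relation:

  {2,3}:  v_{2} + v_{3} = 0 ; sig = ⟨2 | 0⟩
  {0,2}:  v_{0} + v_{2} = v_{1} ; sig = ⟨2 | 1⟩
  {1,3}:  v_{1} + v_{3} = v_{0} ; sig = ⟨2 | 1⟩
  {1,4}:  v_{1} + v_{4} = v_{3} ; sig = ⟨2 | 1⟩
  {0,4}:  v_{0} + v_{4} = 2·v_{3} ; sig = ⟨2 | 2⟩

Signatures (|P|; sorted positive RHS coefficients), sorted:
    |P|=2: 5 collections, coeffs (), (1), (1), (1), (2)


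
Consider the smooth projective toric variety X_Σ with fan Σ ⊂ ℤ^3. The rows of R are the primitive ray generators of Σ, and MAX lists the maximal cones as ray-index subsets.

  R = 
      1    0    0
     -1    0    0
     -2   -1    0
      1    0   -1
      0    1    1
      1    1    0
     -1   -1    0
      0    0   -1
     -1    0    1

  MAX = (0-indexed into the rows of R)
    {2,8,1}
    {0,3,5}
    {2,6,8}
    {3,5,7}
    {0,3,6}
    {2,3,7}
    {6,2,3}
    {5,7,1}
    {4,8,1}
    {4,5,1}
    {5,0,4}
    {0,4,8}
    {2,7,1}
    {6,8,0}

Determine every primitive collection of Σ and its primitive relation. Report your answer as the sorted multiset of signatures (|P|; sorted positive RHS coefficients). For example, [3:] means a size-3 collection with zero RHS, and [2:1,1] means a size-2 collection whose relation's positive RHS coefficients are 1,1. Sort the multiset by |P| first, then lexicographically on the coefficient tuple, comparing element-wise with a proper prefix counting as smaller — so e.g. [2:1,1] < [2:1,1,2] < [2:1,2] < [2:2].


15 collections generate NE(X_Σ); each relation:

  {0,1}:  v_{0} + v_{1} = 0  →  sig = [2:]
  {3,8}:  v_{3} + v_{8} = 0  →  sig = [2:]
  {5,6}:  v_{5} + v_{6} = 0  →  sig = [2:]
  {0,2}:  v_{0} + v_{2} = v_{6}  →  sig = [2:1]
  {0,7}:  v_{0} + v_{7} = v_{3}  →  sig = [2:1]
  {1,3}:  v_{1} + v_{3} = v_{7}  →  sig = [2:1]
  {1,6}:  v_{1} + v_{6} = v_{2}  →  sig = [2:1]
  {2,5}:  v_{2} + v_{5} = v_{1}  →  sig = [2:1]
  {3,4}:  v_{3} + v_{4} = v_{5}  →  sig = [2:1]
  {4,6}:  v_{4} + v_{6} = v_{8}  →  sig = [2:1]
  {5,8}:  v_{5} + v_{8} = v_{4}  →  sig = [2:1]
  {7,8}:  v_{7} + v_{8} = v_{1}  →  sig = [2:1]
  {2,4}:  v_{2} + v_{4} = v_{1} + v_{8}  →  sig = [2:1,1]
  {4,7}:  v_{4} + v_{7} = v_{1} + v_{5}  →  sig = [2:1,1]
  {6,7}:  v_{6} + v_{7} = v_{2} + v_{3}  →  sig = [2:1,1]

Hence PRS(X_Σ) =
    |P|=2: 15 collections, coeffs (), (), (), (1), (1), (1), (1), (1), (1), (1), (1), (1), (1,1), (1,1), (1,1)


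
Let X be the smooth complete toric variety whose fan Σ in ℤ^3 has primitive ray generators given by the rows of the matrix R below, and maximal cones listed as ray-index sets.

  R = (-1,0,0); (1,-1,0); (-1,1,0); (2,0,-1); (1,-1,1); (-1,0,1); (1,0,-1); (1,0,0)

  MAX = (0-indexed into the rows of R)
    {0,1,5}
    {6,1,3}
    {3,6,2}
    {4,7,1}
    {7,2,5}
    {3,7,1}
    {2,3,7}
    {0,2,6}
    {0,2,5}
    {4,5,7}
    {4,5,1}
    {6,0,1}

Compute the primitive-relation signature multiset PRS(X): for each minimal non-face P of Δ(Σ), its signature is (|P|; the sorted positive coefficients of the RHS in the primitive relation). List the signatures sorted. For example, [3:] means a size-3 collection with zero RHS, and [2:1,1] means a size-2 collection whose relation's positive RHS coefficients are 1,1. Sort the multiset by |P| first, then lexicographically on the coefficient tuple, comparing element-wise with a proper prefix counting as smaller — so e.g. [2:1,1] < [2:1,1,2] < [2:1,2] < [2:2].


The 11 primitive collections of Σ (r=8, n=3):

  {0,7}:  v_{0} + v_{7} = 0 ; sig = [2:]
  {1,2}:  v_{1} + v_{2} = 0 ; sig = [2:]
  {5,6}:  v_{5} + v_{6} = 0 ; sig = [2:]
  {0,3}:  v_{0} + v_{3} = v_{6} ; sig = [2:1]
  {3,5}:  v_{3} + v_{5} = v_{7} ; sig = [2:1]
  {6,7}:  v_{6} + v_{7} = v_{3} ; sig = [2:1]
  {0,4}:  v_{0} + v_{4} = v_{1} + v_{5} ; sig = [2:1,1]
  {2,4}:  v_{2} + v_{4} = v_{5} + v_{7} ; sig = [2:1,1]
  {4,6}:  v_{4} + v_{6} = v_{1} + v_{7} ; sig = [2:1,1]
  {3,4}:  v_{3} + v_{4} = v_{1} + 2·v_{7} ; sig = [2:1,2]
  {1,5,7}:  v_{1} + v_{5} + v_{7} = v_{4} ; sig = [3:1]

Sorted signature multiset PRS(X):
{ [2:] ×3,  [2:1] ×3,  [2:1,1] ×3,  [2:1,2],  [3:1] }


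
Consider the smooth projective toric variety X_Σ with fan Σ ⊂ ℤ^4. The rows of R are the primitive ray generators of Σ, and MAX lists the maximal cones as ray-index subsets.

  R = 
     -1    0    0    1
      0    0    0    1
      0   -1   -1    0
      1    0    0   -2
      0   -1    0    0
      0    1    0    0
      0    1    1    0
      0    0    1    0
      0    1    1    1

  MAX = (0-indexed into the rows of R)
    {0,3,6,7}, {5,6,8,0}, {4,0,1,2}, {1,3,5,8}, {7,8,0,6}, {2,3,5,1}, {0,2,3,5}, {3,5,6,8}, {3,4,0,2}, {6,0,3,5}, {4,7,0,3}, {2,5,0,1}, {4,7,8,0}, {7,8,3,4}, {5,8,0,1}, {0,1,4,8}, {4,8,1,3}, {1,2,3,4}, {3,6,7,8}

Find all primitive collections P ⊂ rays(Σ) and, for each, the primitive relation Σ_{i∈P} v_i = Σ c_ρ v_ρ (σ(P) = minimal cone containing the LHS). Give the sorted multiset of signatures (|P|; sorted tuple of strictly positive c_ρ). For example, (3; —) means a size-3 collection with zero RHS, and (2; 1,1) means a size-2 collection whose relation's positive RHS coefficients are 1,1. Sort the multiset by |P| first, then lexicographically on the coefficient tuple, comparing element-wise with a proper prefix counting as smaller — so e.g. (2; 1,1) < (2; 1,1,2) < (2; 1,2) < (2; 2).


10 minimal non-faces of Δ(Σ) (on 9 rays):

  • {2,6}:  v_{2} + v_{6} = 0  ⇒ sig = (2; —)
  • {4,5}:  v_{4} + v_{5} = 0  ⇒ sig = (2; —)
  • {1,6}:  v_{1} + v_{6} = v_{8}  ⇒ sig = (2; 1)
  • {2,7}:  v_{2} + v_{7} = v_{4}  ⇒ sig = (2; 1)
  • {2,8}:  v_{2} + v_{8} = v_{1}  ⇒ sig = (2; 1)
  • {4,6}:  v_{4} + v_{6} = v_{7}  ⇒ sig = (2; 1)
  • {5,7}:  v_{5} + v_{7} = v_{6}  ⇒ sig = (2; 1)
  • {1,7}:  v_{1} + v_{7} = v_{4} + v_{8}  ⇒ sig = (2; 1,1)
  • {0,1,3}:  v_{0} + v_{1} + v_{3} = 0  ⇒ sig = (3; —)
  • {0,3,8}:  v_{0} + v_{3} + v_{8} = v_{6}  ⇒ sig = (3; 1)

Signatures (|P|; sorted positive RHS coefficients), sorted:
{ (2; —) ×2,  (2; 1) ×5,  (2; 1,1),  (3; —),  (3; 1) }
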